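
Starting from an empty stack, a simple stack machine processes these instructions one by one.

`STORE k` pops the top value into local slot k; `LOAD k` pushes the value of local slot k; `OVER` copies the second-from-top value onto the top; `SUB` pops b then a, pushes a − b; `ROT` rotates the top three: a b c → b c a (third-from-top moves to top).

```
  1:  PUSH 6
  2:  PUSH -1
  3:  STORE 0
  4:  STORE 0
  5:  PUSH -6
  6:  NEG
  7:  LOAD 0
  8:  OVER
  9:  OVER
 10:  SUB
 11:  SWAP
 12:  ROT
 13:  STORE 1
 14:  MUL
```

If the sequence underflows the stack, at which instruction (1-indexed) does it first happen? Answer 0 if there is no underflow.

0

PUSH 6  -> [6]
PUSH -1 -> [6, -1]
STORE 0 -> [6]
STORE 0 -> []
PUSH -6 -> [-6]
NEG     -> [6]
LOAD 0  -> [6, 6]
OVER    -> [6, 6, 6]
OVER    -> [6, 6, 6, 6]
SUB     -> [6, 6, 0]
SWAP    -> [6, 0, 6]
ROT     -> [0, 6, 6]
STORE 1 -> [0, 6]
MUL     -> [0]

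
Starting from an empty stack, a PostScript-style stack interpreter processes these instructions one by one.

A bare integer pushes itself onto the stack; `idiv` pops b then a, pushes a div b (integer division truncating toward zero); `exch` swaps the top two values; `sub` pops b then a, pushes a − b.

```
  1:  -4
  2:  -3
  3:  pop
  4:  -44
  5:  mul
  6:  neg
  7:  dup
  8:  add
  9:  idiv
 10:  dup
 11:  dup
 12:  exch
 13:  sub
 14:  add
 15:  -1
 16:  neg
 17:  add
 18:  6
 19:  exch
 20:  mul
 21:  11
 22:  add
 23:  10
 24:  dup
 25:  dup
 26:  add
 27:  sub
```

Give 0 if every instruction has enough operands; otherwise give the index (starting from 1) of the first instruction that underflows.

-4   -4
-3   -4 -3
pop  -4
-44  -4 -44
mul  176
neg  -176
dup  -176 -176
add  -352
idiv  — needs 2 operands, stack has 1 → underflow

9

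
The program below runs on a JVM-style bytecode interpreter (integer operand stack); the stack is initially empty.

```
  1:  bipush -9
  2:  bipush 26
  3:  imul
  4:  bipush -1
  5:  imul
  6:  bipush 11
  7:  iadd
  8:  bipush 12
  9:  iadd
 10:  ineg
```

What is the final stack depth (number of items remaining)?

1

bipush -9  [-9]
bipush 26  [-9, 26]
imul       [-234]
bipush -1  [-234, -1]
imul       [234]
bipush 11  [234, 11]
iadd       [245]
bipush 12  [245, 12]
iadd       [257]
ineg       [-257]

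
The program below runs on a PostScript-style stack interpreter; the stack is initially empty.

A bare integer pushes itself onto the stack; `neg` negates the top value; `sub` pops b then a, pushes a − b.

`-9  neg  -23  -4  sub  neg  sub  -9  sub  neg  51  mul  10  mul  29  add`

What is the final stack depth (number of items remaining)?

1

-9  -> [-9]
neg -> [9]
-23 -> [9, -23]
-4  -> [9, -23, -4]
sub -> [9, -19]
neg -> [9, 19]
sub -> [-10]
-9  -> [-10, -9]
sub -> [-1]
neg -> [1]
51  -> [1, 51]
mul -> [51]
10  -> [51, 10]
mul -> [510]
29  -> [510, 29]
add -> [539]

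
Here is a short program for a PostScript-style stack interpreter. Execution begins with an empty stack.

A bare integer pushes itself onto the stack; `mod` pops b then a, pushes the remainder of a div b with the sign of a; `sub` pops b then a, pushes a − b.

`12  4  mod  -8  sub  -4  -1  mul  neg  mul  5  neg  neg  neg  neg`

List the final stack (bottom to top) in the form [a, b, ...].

[-32, 5]

12  -> 12
4   -> 12 4
mod -> 0
-8  -> 0 -8
sub -> 8
-4  -> 8 -4
-1  -> 8 -4 -1
mul -> 8 4
neg -> 8 -4
mul -> -32
5   -> -32 5
neg -> -32 -5
neg -> -32 5
neg -> -32 -5
neg -> -32 5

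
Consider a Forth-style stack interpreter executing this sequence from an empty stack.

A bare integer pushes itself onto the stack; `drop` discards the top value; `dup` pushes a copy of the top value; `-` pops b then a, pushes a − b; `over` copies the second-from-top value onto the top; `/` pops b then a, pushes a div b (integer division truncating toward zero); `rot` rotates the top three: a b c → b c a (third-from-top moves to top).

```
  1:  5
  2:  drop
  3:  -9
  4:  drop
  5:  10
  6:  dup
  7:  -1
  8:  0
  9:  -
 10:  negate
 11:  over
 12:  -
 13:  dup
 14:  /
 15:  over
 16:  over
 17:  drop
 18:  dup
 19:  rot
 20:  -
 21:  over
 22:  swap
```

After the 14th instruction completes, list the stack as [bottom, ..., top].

5      → [5]
drop   → []
-9     → [-9]
drop   → []
10     → [10]
dup    → [10, 10]
-1     → [10, 10, -1]
0      → [10, 10, -1, 0]
-      → [10, 10, -1]
negate → [10, 10, 1]
over   → [10, 10, 1, 10]
-      → [10, 10, -9]
dup    → [10, 10, -9, -9]
/      → [10, 10, 1]

[10, 10, 1]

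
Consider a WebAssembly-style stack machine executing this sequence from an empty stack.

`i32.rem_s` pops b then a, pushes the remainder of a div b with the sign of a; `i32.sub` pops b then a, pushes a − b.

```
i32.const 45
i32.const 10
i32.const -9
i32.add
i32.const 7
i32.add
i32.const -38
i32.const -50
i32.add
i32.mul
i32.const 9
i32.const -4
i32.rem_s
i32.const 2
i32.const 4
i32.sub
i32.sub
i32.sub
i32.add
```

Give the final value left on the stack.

-662

i32.const 45  → [45]
i32.const 10  → [45, 10]
i32.const -9  → [45, 10, -9]
i32.add       → [45, 1]
i32.const 7   → [45, 1, 7]
i32.add       → [45, 8]
i32.const -38 → [45, 8, -38]
i32.const -50 → [45, 8, -38, -50]
i32.add       → [45, 8, -88]
i32.mul       → [45, -704]
i32.const 9   → [45, -704, 9]
i32.const -4  → [45, -704, 9, -4]
i32.rem_s     → [45, -704, 1]
i32.const 2   → [45, -704, 1, 2]
i32.const 4   → [45, -704, 1, 2, 4]
i32.sub       → [45, -704, 1, -2]
i32.sub       → [45, -704, 3]
i32.sub       → [45, -707]
i32.add       → [-662]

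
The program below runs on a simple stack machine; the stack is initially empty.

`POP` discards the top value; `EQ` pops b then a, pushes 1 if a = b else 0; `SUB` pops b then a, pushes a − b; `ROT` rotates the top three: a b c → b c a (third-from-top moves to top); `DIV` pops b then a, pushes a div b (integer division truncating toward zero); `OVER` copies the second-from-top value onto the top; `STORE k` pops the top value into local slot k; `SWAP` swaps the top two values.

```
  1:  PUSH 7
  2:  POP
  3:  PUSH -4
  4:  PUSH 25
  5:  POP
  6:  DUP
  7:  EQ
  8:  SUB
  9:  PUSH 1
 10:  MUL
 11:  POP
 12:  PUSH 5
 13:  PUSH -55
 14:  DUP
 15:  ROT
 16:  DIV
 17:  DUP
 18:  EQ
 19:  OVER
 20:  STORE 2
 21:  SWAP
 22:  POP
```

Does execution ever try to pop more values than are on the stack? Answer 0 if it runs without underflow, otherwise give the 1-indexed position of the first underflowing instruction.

8

PUSH 7  → [7]
POP     → []
PUSH -4 → [-4]
PUSH 25 → [-4, 25]
POP     → [-4]
DUP     → [-4, -4]
EQ      → [1]
SUB  — needs 2 operands, stack has 1 → underflow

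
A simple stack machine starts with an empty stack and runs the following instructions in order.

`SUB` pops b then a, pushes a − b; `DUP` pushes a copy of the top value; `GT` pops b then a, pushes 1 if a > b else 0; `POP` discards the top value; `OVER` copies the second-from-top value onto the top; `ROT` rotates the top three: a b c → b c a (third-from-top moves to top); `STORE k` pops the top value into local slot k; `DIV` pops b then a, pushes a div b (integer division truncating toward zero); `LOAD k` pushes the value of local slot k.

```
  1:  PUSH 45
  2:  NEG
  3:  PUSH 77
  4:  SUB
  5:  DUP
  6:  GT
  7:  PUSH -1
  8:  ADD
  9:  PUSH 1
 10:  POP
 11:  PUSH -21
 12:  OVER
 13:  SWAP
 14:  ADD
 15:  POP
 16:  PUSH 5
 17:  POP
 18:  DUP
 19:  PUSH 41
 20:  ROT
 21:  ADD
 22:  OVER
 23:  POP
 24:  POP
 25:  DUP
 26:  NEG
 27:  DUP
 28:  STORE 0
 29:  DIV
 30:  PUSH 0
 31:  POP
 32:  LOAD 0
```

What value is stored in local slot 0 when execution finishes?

1

PUSH 45  → 45
NEG      → -45
PUSH 77  → -45 77
SUB      → -122
DUP      → -122 -122
GT       → 0
PUSH -1  → 0 -1
ADD      → -1
PUSH 1   → -1 1
POP      → -1
PUSH -21 → -1 -21
OVER     → -1 -21 -1
SWAP     → -1 -1 -21
ADD      → -1 -22
POP      → -1
PUSH 5   → -1 5
POP      → -1
DUP      → -1 -1
PUSH 41  → -1 -1 41
ROT      → -1 41 -1
ADD      → -1 40
OVER     → -1 40 -1
POP      → -1 40
POP      → -1
DUP      → -1 -1
NEG      → -1 1
DUP      → -1 1 1
STORE 0  → -1 1
DIV      → -1
PUSH 0   → -1 0
POP      → -1
LOAD 0   → -1 1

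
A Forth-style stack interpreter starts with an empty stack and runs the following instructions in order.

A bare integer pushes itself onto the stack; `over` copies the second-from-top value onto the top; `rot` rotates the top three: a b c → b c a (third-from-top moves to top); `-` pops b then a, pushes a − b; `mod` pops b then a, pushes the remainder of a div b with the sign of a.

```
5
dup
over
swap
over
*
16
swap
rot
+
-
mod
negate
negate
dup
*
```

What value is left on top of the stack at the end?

5      → [5]
dup    → [5, 5]
over   → [5, 5, 5]
swap   → [5, 5, 5]
over   → [5, 5, 5, 5]
*      → [5, 5, 25]
16     → [5, 5, 25, 16]
swap   → [5, 5, 16, 25]
rot    → [5, 16, 25, 5]
+      → [5, 16, 30]
-      → [5, -14]
mod    → [5]
negate → [-5]
negate → [5]
dup    → [5, 5]
*      → [25]

25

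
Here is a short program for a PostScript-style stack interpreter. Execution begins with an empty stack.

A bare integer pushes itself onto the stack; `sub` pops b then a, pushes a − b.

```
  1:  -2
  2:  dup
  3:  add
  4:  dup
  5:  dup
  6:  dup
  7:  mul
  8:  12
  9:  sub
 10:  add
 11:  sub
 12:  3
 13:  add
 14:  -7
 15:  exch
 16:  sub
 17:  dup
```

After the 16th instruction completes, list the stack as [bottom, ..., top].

-2   -> -2
dup  -> -2 -2
add  -> -4
dup  -> -4 -4
dup  -> -4 -4 -4
dup  -> -4 -4 -4 -4
mul  -> -4 -4 16
12   -> -4 -4 16 12
sub  -> -4 -4 4
add  -> -4 0
sub  -> -4
3    -> -4 3
add  -> -1
-7   -> -1 -7
exch -> -7 -1
sub  -> -6

[-6]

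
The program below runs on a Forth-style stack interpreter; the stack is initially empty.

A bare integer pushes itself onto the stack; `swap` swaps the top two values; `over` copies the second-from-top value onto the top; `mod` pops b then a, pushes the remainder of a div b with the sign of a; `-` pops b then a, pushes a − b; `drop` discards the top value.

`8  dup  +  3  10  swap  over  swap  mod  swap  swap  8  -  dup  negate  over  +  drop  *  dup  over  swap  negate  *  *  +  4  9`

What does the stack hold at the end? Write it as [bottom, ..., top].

8      : [8]
dup    : [8, 8]
+      : [16]
3      : [16, 3]
10     : [16, 3, 10]
swap   : [16, 10, 3]
over   : [16, 10, 3, 10]
swap   : [16, 10, 10, 3]
mod    : [16, 10, 1]
swap   : [16, 1, 10]
swap   : [16, 10, 1]
8      : [16, 10, 1, 8]
-      : [16, 10, -7]
dup    : [16, 10, -7, -7]
negate : [16, 10, -7, 7]
over   : [16, 10, -7, 7, -7]
+      : [16, 10, -7, 0]
drop   : [16, 10, -7]
*      : [16, -70]
dup    : [16, -70, -70]
over   : [16, -70, -70, -70]
swap   : [16, -70, -70, -70]
negate : [16, -70, -70, 70]
*      : [16, -70, -4900]
*      : [16, 343000]
+      : [343016]
4      : [343016, 4]
9      : [343016, 4, 9]

[343016, 4, 9]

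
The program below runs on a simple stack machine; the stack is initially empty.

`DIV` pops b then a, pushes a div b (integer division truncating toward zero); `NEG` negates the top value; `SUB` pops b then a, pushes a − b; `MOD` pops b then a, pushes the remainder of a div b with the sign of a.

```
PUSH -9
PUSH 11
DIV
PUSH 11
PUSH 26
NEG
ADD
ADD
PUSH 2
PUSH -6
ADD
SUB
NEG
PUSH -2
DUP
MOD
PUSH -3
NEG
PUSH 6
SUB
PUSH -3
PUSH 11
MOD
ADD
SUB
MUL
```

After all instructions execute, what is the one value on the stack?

66

PUSH -9 -> [-9]
PUSH 11 -> [-9, 11]
DIV     -> [0]
PUSH 11 -> [0, 11]
PUSH 26 -> [0, 11, 26]
NEG     -> [0, 11, -26]
ADD     -> [0, -15]
ADD     -> [-15]
PUSH 2  -> [-15, 2]
PUSH -6 -> [-15, 2, -6]
ADD     -> [-15, -4]
SUB     -> [-11]
NEG     -> [11]
PUSH -2 -> [11, -2]
DUP     -> [11, -2, -2]
MOD     -> [11, 0]
PUSH -3 -> [11, 0, -3]
NEG     -> [11, 0, 3]
PUSH 6  -> [11, 0, 3, 6]
SUB     -> [11, 0, -3]
PUSH -3 -> [11, 0, -3, -3]
PUSH 11 -> [11, 0, -3, -3, 11]
MOD     -> [11, 0, -3, -3]
ADD     -> [11, 0, -6]
SUB     -> [11, 6]
MUL     -> [66]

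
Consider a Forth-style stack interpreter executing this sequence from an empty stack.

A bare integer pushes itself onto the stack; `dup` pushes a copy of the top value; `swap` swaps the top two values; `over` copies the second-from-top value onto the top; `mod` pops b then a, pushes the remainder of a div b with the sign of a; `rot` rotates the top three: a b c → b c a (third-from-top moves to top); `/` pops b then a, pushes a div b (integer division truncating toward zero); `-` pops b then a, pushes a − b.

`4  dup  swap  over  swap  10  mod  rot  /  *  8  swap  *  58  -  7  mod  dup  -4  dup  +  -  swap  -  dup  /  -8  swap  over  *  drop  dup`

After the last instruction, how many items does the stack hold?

2

4    -> 4
dup  -> 4 4
swap -> 4 4
over -> 4 4 4
swap -> 4 4 4
10   -> 4 4 4 10
mod  -> 4 4 4
rot  -> 4 4 4
/    -> 4 1
*    -> 4
8    -> 4 8
swap -> 8 4
*    -> 32
58   -> 32 58
-    -> -26
7    -> -26 7
mod  -> -5
dup  -> -5 -5
-4   -> -5 -5 -4
dup  -> -5 -5 -4 -4
+    -> -5 -5 -8
-    -> -5 3
swap -> 3 -5
-    -> 8
dup  -> 8 8
/    -> 1
-8   -> 1 -8
swap -> -8 1
over -> -8 1 -8
*    -> -8 -8
drop -> -8
dup  -> -8 -8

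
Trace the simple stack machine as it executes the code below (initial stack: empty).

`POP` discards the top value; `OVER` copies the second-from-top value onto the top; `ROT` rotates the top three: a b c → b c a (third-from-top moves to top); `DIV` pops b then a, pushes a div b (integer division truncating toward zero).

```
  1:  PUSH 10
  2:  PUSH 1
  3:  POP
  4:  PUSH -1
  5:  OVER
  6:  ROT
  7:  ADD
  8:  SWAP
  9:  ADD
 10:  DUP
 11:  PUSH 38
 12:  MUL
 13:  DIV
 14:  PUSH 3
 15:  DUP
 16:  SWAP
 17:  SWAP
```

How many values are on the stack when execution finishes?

3

PUSH 10 : [10]
PUSH 1  : [10, 1]
POP     : [10]
PUSH -1 : [10, -1]
OVER    : [10, -1, 10]
ROT     : [-1, 10, 10]
ADD     : [-1, 20]
SWAP    : [20, -1]
ADD     : [19]
DUP     : [19, 19]
PUSH 38 : [19, 19, 38]
MUL     : [19, 722]
DIV     : [0]
PUSH 3  : [0, 3]
DUP     : [0, 3, 3]
SWAP    : [0, 3, 3]
SWAP    : [0, 3, 3]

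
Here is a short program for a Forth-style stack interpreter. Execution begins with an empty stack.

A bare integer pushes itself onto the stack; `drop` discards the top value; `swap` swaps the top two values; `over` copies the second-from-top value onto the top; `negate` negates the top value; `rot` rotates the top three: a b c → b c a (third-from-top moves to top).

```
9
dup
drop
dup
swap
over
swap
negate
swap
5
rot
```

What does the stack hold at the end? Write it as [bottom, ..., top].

9       [9]
dup     [9, 9]
drop    [9]
dup     [9, 9]
swap    [9, 9]
over    [9, 9, 9]
swap    [9, 9, 9]
negate  [9, 9, -9]
swap    [9, -9, 9]
5       [9, -9, 9, 5]
rot     [9, 9, 5, -9]

[9, 9, 5, -9]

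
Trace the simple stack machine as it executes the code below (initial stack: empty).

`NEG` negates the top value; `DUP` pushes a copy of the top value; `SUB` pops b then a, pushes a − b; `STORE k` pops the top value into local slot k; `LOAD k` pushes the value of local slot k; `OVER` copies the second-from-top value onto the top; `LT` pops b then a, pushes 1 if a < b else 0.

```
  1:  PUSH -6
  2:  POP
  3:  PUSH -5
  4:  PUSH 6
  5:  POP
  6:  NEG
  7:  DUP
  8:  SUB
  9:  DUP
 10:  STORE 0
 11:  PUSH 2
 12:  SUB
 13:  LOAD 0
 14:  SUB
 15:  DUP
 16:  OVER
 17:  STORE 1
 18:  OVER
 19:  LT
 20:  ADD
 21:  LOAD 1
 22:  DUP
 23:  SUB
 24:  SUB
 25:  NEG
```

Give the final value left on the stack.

2

PUSH -6 -> [-6]
POP     -> []
PUSH -5 -> [-5]
PUSH 6  -> [-5, 6]
POP     -> [-5]
NEG     -> [5]
DUP     -> [5, 5]
SUB     -> [0]
DUP     -> [0, 0]
STORE 0 -> [0]
PUSH 2  -> [0, 2]
SUB     -> [-2]
LOAD 0  -> [-2, 0]
SUB     -> [-2]
DUP     -> [-2, -2]
OVER    -> [-2, -2, -2]
STORE 1 -> [-2, -2]
OVER    -> [-2, -2, -2]
LT      -> [-2, 0]
ADD     -> [-2]
LOAD 1  -> [-2, -2]
DUP     -> [-2, -2, -2]
SUB     -> [-2, 0]
SUB     -> [-2]
NEG     -> [2]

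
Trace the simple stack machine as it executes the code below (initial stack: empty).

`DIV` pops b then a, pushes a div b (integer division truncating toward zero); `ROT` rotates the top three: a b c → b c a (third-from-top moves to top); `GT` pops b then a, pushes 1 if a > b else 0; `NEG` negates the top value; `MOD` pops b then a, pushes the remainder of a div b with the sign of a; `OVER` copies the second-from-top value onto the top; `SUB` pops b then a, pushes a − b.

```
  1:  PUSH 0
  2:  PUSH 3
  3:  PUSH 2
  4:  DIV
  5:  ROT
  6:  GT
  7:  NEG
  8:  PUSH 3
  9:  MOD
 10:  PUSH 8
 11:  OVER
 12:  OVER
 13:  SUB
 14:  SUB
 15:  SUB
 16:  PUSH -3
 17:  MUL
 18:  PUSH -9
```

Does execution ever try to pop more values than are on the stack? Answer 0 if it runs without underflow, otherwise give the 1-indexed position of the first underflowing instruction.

5

PUSH 0  [0]
PUSH 3  [0, 3]
PUSH 2  [0, 3, 2]
DIV     [0, 1]
ROT  — needs 3 operands, stack has 2 → underflow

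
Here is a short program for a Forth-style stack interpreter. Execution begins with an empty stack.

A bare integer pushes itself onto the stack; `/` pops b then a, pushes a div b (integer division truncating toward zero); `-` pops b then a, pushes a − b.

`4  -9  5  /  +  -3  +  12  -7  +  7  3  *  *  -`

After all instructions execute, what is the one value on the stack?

-105

4   [4]
-9  [4, -9]
5   [4, -9, 5]
/   [4, -1]
+   [3]
-3  [3, -3]
+   [0]
12  [0, 12]
-7  [0, 12, -7]
+   [0, 5]
7   [0, 5, 7]
3   [0, 5, 7, 3]
*   [0, 5, 21]
*   [0, 105]
-   [-105]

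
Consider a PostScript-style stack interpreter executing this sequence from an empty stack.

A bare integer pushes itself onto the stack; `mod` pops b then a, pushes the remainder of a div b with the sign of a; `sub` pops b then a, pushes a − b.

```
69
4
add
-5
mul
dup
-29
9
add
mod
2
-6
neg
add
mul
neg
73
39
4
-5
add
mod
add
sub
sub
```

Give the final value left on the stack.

-332

69  : [69]
4   : [69, 4]
add : [73]
-5  : [73, -5]
mul : [-365]
dup : [-365, -365]
-29 : [-365, -365, -29]
9   : [-365, -365, -29, 9]
add : [-365, -365, -20]
mod : [-365, -5]
2   : [-365, -5, 2]
-6  : [-365, -5, 2, -6]
neg : [-365, -5, 2, 6]
add : [-365, -5, 8]
mul : [-365, -40]
neg : [-365, 40]
73  : [-365, 40, 73]
39  : [-365, 40, 73, 39]
4   : [-365, 40, 73, 39, 4]
-5  : [-365, 40, 73, 39, 4, -5]
add : [-365, 40, 73, 39, -1]
mod : [-365, 40, 73, 0]
add : [-365, 40, 73]
sub : [-365, -33]
sub : [-332]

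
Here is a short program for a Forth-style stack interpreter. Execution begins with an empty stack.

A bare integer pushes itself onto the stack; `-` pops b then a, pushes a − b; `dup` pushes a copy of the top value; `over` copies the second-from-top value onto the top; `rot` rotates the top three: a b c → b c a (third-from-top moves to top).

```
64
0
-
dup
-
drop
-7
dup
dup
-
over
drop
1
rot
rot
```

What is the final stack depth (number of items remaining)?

64   : 64
0    : 64 0
-    : 64
dup  : 64 64
-    : 0
drop : (empty)
-7   : -7
dup  : -7 -7
dup  : -7 -7 -7
-    : -7 0
over : -7 0 -7
drop : -7 0
1    : -7 0 1
rot  : 0 1 -7
rot  : 1 -7 0

3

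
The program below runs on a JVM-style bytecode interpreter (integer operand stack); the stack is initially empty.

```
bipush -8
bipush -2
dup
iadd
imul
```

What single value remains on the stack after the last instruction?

32

bipush -8 : -8
bipush -2 : -8 -2
dup       : -8 -2 -2
iadd      : -8 -4
imul      : 32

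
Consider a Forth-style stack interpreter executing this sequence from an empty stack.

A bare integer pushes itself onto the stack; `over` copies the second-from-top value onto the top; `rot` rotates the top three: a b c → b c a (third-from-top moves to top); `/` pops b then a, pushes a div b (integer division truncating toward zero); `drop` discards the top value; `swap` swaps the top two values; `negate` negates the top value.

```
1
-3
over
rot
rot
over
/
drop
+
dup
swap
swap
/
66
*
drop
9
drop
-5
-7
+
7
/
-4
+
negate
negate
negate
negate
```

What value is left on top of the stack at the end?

-5

1      -> [1]
-3     -> [1, -3]
over   -> [1, -3, 1]
rot    -> [-3, 1, 1]
rot    -> [1, 1, -3]
over   -> [1, 1, -3, 1]
/      -> [1, 1, -3]
drop   -> [1, 1]
+      -> [2]
dup    -> [2, 2]
swap   -> [2, 2]
swap   -> [2, 2]
/      -> [1]
66     -> [1, 66]
*      -> [66]
drop   -> []
9      -> [9]
drop   -> []
-5     -> [-5]
-7     -> [-5, -7]
+      -> [-12]
7      -> [-12, 7]
/      -> [-1]
-4     -> [-1, -4]
+      -> [-5]
negate -> [5]
negate -> [-5]
negate -> [5]
negate -> [-5]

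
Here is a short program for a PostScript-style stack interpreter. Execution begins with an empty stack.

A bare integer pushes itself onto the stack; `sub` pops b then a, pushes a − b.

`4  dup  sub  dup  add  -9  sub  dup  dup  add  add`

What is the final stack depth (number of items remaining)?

1

4    4
dup  4 4
sub  0
dup  0 0
add  0
-9   0 -9
sub  9
dup  9 9
dup  9 9 9
add  9 18
add  27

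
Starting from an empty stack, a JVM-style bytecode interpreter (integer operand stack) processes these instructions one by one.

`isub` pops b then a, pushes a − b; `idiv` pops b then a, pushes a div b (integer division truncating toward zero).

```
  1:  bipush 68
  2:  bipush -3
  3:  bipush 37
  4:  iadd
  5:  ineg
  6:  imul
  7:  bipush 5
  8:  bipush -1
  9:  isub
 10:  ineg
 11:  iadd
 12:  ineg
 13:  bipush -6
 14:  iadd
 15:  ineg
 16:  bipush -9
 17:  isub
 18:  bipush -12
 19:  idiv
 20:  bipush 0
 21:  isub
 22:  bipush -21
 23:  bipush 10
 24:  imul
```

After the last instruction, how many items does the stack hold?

bipush 68  -> 68
bipush -3  -> 68 -3
bipush 37  -> 68 -3 37
iadd       -> 68 34
ineg       -> 68 -34
imul       -> -2312
bipush 5   -> -2312 5
bipush -1  -> -2312 5 -1
isub       -> -2312 6
ineg       -> -2312 -6
iadd       -> -2318
ineg       -> 2318
bipush -6  -> 2318 -6
iadd       -> 2312
ineg       -> -2312
bipush -9  -> -2312 -9
isub       -> -2303
bipush -12 -> -2303 -12
idiv       -> 191
bipush 0   -> 191 0
isub       -> 191
bipush -21 -> 191 -21
bipush 10  -> 191 -21 10
imul       -> 191 -210

2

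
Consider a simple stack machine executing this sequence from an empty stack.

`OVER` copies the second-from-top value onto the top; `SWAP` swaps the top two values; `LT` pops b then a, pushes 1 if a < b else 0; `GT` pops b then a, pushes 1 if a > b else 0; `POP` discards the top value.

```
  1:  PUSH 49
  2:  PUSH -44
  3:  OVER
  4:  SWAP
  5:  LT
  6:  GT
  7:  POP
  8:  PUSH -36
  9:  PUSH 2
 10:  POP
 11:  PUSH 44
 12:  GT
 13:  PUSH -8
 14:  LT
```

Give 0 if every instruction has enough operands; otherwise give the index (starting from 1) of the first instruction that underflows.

0

PUSH 49  : 49
PUSH -44 : 49 -44
OVER     : 49 -44 49
SWAP     : 49 49 -44
LT       : 49 0
GT       : 1
POP      : (empty)
PUSH -36 : -36
PUSH 2   : -36 2
POP      : -36
PUSH 44  : -36 44
GT       : 0
PUSH -8  : 0 -8
LT       : 0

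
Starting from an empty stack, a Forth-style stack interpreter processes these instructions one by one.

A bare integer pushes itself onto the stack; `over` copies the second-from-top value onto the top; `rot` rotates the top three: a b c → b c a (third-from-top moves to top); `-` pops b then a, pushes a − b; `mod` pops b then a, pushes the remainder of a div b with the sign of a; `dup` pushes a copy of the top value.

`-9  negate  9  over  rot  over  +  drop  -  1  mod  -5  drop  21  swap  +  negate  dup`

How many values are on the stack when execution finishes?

-9     → [-9]
negate → [9]
9      → [9, 9]
over   → [9, 9, 9]
rot    → [9, 9, 9]
over   → [9, 9, 9, 9]
+      → [9, 9, 18]
drop   → [9, 9]
-      → [0]
1      → [0, 1]
mod    → [0]
-5     → [0, -5]
drop   → [0]
21     → [0, 21]
swap   → [21, 0]
+      → [21]
negate → [-21]
dup    → [-21, -21]

2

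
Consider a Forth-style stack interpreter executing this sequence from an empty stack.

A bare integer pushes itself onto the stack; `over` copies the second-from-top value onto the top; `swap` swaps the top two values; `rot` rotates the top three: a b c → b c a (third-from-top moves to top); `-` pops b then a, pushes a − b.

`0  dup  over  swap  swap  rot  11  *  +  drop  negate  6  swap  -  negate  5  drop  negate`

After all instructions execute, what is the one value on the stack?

0      -> [0]
dup    -> [0, 0]
over   -> [0, 0, 0]
swap   -> [0, 0, 0]
swap   -> [0, 0, 0]
rot    -> [0, 0, 0]
11     -> [0, 0, 0, 11]
*      -> [0, 0, 0]
+      -> [0, 0]
drop   -> [0]
negate -> [0]
6      -> [0, 6]
swap   -> [6, 0]
-      -> [6]
negate -> [-6]
5      -> [-6, 5]
drop   -> [-6]
negate -> [6]

6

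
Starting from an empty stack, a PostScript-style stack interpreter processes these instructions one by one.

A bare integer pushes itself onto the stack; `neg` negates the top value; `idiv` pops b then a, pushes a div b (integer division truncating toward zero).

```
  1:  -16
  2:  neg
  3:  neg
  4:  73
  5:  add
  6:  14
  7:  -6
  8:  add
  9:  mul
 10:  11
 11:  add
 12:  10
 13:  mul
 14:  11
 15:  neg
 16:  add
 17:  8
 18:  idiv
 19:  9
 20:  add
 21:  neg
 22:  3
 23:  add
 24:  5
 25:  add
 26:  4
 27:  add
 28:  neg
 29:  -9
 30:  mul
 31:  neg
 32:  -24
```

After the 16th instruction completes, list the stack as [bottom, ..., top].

[4659]

-16  [-16]
neg  [16]
neg  [-16]
73   [-16, 73]
add  [57]
14   [57, 14]
-6   [57, 14, -6]
add  [57, 8]
mul  [456]
11   [456, 11]
add  [467]
10   [467, 10]
mul  [4670]
11   [4670, 11]
neg  [4670, -11]
add  [4659]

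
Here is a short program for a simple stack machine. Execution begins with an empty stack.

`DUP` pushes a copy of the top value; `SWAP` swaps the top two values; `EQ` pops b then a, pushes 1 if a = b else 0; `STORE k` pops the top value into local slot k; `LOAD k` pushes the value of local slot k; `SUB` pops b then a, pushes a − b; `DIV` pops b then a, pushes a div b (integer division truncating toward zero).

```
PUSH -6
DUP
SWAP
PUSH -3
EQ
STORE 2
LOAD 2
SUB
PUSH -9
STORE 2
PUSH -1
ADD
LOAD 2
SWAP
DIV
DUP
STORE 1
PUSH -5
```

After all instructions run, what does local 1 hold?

1

PUSH -6  -6
DUP      -6 -6
SWAP     -6 -6
PUSH -3  -6 -6 -3
EQ       -6 0
STORE 2  -6
LOAD 2   -6 0
SUB      -6
PUSH -9  -6 -9
STORE 2  -6
PUSH -1  -6 -1
ADD      -7
LOAD 2   -7 -9
SWAP     -9 -7
DIV      1
DUP      1 1
STORE 1  1
PUSH -5  1 -5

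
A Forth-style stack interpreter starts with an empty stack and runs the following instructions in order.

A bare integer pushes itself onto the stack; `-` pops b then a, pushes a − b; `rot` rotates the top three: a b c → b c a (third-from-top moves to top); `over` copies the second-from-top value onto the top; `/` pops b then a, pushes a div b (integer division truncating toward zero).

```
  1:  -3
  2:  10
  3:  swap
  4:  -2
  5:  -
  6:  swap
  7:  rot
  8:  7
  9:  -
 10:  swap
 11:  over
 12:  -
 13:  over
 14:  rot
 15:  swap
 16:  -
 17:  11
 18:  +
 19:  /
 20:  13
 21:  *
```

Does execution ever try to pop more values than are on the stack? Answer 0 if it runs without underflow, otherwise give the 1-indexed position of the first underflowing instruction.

7

-3    [-3]
10    [-3, 10]
swap  [10, -3]
-2    [10, -3, -2]
-     [10, -1]
swap  [-1, 10]
rot  — needs 3 operands, stack has 2 → underflow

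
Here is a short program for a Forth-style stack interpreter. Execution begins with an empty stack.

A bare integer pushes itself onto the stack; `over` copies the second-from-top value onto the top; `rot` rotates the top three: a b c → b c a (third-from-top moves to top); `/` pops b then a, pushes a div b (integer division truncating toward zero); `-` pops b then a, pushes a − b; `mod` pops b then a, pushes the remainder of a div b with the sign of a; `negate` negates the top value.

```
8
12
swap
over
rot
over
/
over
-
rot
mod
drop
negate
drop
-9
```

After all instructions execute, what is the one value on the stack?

8      → 8
12     → 8 12
swap   → 12 8
over   → 12 8 12
rot    → 8 12 12
over   → 8 12 12 12
/      → 8 12 1
over   → 8 12 1 12
-      → 8 12 -11
rot    → 12 -11 8
mod    → 12 -3
drop   → 12
negate → -12
drop   → (empty)
-9     → -9

-9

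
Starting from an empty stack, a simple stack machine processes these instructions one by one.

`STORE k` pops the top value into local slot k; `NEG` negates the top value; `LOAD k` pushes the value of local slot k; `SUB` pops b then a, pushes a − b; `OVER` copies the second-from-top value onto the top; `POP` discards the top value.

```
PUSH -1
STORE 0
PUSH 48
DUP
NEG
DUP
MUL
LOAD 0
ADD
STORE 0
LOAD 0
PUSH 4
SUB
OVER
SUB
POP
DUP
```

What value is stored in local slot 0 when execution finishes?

PUSH -1  -1
STORE 0  (empty)
PUSH 48  48
DUP      48 48
NEG      48 -48
DUP      48 -48 -48
MUL      48 2304
LOAD 0   48 2304 -1
ADD      48 2303
STORE 0  48
LOAD 0   48 2303
PUSH 4   48 2303 4
SUB      48 2299
OVER     48 2299 48
SUB      48 2251
POP      48
DUP      48 48

2303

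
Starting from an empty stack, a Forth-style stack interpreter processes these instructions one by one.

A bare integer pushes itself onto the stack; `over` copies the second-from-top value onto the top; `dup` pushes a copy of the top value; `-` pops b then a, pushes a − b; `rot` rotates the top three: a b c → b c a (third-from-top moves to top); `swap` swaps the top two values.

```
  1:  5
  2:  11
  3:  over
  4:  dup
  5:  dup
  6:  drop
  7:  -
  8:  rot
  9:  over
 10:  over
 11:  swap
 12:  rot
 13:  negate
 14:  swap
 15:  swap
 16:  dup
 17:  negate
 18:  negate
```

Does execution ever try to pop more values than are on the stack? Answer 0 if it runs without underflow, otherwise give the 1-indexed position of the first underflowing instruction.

0

5      → [5]
11     → [5, 11]
over   → [5, 11, 5]
dup    → [5, 11, 5, 5]
dup    → [5, 11, 5, 5, 5]
drop   → [5, 11, 5, 5]
-      → [5, 11, 0]
rot    → [11, 0, 5]
over   → [11, 0, 5, 0]
over   → [11, 0, 5, 0, 5]
swap   → [11, 0, 5, 5, 0]
rot    → [11, 0, 5, 0, 5]
negate → [11, 0, 5, 0, -5]
swap   → [11, 0, 5, -5, 0]
swap   → [11, 0, 5, 0, -5]
dup    → [11, 0, 5, 0, -5, -5]
negate → [11, 0, 5, 0, -5, 5]
negate → [11, 0, 5, 0, -5, -5]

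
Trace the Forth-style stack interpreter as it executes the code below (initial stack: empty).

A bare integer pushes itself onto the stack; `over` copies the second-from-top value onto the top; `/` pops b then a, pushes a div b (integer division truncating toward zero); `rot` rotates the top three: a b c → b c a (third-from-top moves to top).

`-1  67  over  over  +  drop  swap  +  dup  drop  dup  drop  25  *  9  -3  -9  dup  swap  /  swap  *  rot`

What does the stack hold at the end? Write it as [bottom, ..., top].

-1    -1
67    -1 67
over  -1 67 -1
over  -1 67 -1 67
+     -1 67 66
drop  -1 67
swap  67 -1
+     66
dup   66 66
drop  66
dup   66 66
drop  66
25    66 25
*     1650
9     1650 9
-3    1650 9 -3
-9    1650 9 -3 -9
dup   1650 9 -3 -9 -9
swap  1650 9 -3 -9 -9
/     1650 9 -3 1
swap  1650 9 1 -3
*     1650 9 -3
rot   9 -3 1650

[9, -3, 1650]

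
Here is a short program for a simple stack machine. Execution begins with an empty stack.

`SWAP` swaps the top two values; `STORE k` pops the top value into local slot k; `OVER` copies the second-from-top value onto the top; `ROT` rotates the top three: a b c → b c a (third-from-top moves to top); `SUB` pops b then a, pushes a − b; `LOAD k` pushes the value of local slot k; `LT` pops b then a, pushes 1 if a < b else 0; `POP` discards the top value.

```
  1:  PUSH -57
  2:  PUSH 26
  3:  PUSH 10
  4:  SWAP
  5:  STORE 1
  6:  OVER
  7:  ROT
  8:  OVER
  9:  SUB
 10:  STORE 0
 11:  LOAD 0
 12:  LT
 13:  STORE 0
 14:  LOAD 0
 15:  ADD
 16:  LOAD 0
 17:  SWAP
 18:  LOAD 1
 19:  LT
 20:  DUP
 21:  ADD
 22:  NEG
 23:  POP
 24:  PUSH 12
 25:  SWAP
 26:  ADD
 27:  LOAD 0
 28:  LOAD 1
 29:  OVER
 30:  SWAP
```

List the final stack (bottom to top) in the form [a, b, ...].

[13, 1, 1, 26]

PUSH -57 -> [-57]
PUSH 26  -> [-57, 26]
PUSH 10  -> [-57, 26, 10]
SWAP     -> [-57, 10, 26]
STORE 1  -> [-57, 10]
OVER     -> [-57, 10, -57]
ROT      -> [10, -57, -57]
OVER     -> [10, -57, -57, -57]
SUB      -> [10, -57, 0]
STORE 0  -> [10, -57]
LOAD 0   -> [10, -57, 0]
LT       -> [10, 1]
STORE 0  -> [10]
LOAD 0   -> [10, 1]
ADD      -> [11]
LOAD 0   -> [11, 1]
SWAP     -> [1, 11]
LOAD 1   -> [1, 11, 26]
LT       -> [1, 1]
DUP      -> [1, 1, 1]
ADD      -> [1, 2]
NEG      -> [1, -2]
POP      -> [1]
PUSH 12  -> [1, 12]
SWAP     -> [12, 1]
ADD      -> [13]
LOAD 0   -> [13, 1]
LOAD 1   -> [13, 1, 26]
OVER     -> [13, 1, 26, 1]
SWAP     -> [13, 1, 1, 26]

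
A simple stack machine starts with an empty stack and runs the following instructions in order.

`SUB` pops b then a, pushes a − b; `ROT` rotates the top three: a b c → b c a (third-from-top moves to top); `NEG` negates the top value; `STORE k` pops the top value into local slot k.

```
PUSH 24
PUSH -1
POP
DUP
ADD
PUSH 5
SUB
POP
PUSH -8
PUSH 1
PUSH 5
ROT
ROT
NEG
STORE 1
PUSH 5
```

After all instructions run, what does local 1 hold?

-1

PUSH 24 : [24]
PUSH -1 : [24, -1]
POP     : [24]
DUP     : [24, 24]
ADD     : [48]
PUSH 5  : [48, 5]
SUB     : [43]
POP     : []
PUSH -8 : [-8]
PUSH 1  : [-8, 1]
PUSH 5  : [-8, 1, 5]
ROT     : [1, 5, -8]
ROT     : [5, -8, 1]
NEG     : [5, -8, -1]
STORE 1 : [5, -8]
PUSH 5  : [5, -8, 5]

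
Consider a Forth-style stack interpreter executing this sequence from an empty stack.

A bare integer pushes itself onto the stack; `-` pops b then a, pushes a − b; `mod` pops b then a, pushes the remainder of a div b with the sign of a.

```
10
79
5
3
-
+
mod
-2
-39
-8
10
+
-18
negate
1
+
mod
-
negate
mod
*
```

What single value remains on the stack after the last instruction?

10      [10]
79      [10, 79]
5       [10, 79, 5]
3       [10, 79, 5, 3]
-       [10, 79, 2]
+       [10, 81]
mod     [10]
-2      [10, -2]
-39     [10, -2, -39]
-8      [10, -2, -39, -8]
10      [10, -2, -39, -8, 10]
+       [10, -2, -39, 2]
-18     [10, -2, -39, 2, -18]
negate  [10, -2, -39, 2, 18]
1       [10, -2, -39, 2, 18, 1]
+       [10, -2, -39, 2, 19]
mod     [10, -2, -39, 2]
-       [10, -2, -41]
negate  [10, -2, 41]
mod     [10, -2]
*       [-20]

-20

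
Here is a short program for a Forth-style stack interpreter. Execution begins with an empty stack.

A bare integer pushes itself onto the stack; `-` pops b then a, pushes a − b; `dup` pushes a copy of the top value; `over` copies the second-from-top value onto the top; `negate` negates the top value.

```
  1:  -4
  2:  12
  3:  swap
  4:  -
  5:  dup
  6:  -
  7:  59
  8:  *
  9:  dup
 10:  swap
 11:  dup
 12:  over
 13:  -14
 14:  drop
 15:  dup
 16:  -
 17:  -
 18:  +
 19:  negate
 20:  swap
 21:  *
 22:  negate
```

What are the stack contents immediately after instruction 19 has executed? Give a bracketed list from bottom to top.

[0, 0]

-4     -> -4
12     -> -4 12
swap   -> 12 -4
-      -> 16
dup    -> 16 16
-      -> 0
59     -> 0 59
*      -> 0
dup    -> 0 0
swap   -> 0 0
dup    -> 0 0 0
over   -> 0 0 0 0
-14    -> 0 0 0 0 -14
drop   -> 0 0 0 0
dup    -> 0 0 0 0 0
-      -> 0 0 0 0
-      -> 0 0 0
+      -> 0 0
negate -> 0 0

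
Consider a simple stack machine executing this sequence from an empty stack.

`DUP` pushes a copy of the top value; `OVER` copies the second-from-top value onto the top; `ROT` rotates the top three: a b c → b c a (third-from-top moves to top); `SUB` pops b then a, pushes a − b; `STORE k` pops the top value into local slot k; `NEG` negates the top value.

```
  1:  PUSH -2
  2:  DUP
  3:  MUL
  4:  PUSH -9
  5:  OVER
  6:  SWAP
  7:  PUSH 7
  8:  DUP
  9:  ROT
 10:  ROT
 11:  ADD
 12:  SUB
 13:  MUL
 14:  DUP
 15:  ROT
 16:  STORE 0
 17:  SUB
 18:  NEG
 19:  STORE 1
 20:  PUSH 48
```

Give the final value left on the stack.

48

PUSH -2  -2
DUP      -2 -2
MUL      4
PUSH -9  4 -9
OVER     4 -9 4
SWAP     4 4 -9
PUSH 7   4 4 -9 7
DUP      4 4 -9 7 7
ROT      4 4 7 7 -9
ROT      4 4 7 -9 7
ADD      4 4 7 -2
SUB      4 4 9
MUL      4 36
DUP      4 36 36
ROT      36 36 4
STORE 0  36 36
SUB      0
NEG      0
STORE 1  (empty)
PUSH 48  48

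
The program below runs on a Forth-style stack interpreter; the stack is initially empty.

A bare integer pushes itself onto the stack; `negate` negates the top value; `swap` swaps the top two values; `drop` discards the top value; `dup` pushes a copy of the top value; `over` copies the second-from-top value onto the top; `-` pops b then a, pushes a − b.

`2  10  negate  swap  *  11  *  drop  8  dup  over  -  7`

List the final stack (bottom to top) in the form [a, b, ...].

[8, 0, 7]

2      -> [2]
10     -> [2, 10]
negate -> [2, -10]
swap   -> [-10, 2]
*      -> [-20]
11     -> [-20, 11]
*      -> [-220]
drop   -> []
8      -> [8]
dup    -> [8, 8]
over   -> [8, 8, 8]
-      -> [8, 0]
7      -> [8, 0, 7]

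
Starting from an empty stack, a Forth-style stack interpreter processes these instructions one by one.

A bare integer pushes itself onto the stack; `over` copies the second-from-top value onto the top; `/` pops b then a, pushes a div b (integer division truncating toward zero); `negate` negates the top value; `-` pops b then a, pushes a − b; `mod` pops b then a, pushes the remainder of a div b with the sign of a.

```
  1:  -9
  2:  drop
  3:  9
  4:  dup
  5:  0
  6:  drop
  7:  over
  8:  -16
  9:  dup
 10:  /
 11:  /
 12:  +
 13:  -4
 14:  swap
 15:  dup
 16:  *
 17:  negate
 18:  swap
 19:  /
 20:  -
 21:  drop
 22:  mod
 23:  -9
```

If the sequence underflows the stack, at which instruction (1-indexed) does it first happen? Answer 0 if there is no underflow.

22

-9     -> [-9]
drop   -> []
9      -> [9]
dup    -> [9, 9]
0      -> [9, 9, 0]
drop   -> [9, 9]
over   -> [9, 9, 9]
-16    -> [9, 9, 9, -16]
dup    -> [9, 9, 9, -16, -16]
/      -> [9, 9, 9, 1]
/      -> [9, 9, 9]
+      -> [9, 18]
-4     -> [9, 18, -4]
swap   -> [9, -4, 18]
dup    -> [9, -4, 18, 18]
*      -> [9, -4, 324]
negate -> [9, -4, -324]
swap   -> [9, -324, -4]
/      -> [9, 81]
-      -> [-72]
drop   -> []
mod  — needs 2 operands, stack has 0 → underflow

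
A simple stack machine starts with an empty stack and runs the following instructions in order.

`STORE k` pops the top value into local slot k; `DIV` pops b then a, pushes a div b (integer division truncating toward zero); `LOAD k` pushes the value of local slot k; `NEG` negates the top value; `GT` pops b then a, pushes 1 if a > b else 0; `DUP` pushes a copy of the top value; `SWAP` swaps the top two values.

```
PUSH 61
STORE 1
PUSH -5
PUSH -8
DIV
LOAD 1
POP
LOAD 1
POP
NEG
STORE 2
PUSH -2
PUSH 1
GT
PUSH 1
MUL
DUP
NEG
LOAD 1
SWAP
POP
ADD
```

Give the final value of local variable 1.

61

PUSH 61 -> 61
STORE 1 -> (empty)
PUSH -5 -> -5
PUSH -8 -> -5 -8
DIV     -> 0
LOAD 1  -> 0 61
POP     -> 0
LOAD 1  -> 0 61
POP     -> 0
NEG     -> 0
STORE 2 -> (empty)
PUSH -2 -> -2
PUSH 1  -> -2 1
GT      -> 0
PUSH 1  -> 0 1
MUL     -> 0
DUP     -> 0 0
NEG     -> 0 0
LOAD 1  -> 0 0 61
SWAP    -> 0 61 0
POP     -> 0 61
ADD     -> 61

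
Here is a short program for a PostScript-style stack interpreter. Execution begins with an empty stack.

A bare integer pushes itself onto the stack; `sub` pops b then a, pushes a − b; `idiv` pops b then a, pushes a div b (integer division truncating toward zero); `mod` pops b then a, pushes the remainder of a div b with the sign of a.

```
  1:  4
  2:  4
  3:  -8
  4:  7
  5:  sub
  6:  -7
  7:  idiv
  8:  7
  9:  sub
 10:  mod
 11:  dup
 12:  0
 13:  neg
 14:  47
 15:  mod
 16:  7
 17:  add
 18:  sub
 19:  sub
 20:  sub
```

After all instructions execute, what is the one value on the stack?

-3

4     [4]
4     [4, 4]
-8    [4, 4, -8]
7     [4, 4, -8, 7]
sub   [4, 4, -15]
-7    [4, 4, -15, -7]
idiv  [4, 4, 2]
7     [4, 4, 2, 7]
sub   [4, 4, -5]
mod   [4, 4]
dup   [4, 4, 4]
0     [4, 4, 4, 0]
neg   [4, 4, 4, 0]
47    [4, 4, 4, 0, 47]
mod   [4, 4, 4, 0]
7     [4, 4, 4, 0, 7]
add   [4, 4, 4, 7]
sub   [4, 4, -3]
sub   [4, 7]
sub   [-3]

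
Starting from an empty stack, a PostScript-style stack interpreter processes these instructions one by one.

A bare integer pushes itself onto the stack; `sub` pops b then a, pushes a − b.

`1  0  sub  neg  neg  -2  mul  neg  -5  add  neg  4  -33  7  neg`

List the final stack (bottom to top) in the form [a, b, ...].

[3, 4, -33, -7]

1   → [1]
0   → [1, 0]
sub → [1]
neg → [-1]
neg → [1]
-2  → [1, -2]
mul → [-2]
neg → [2]
-5  → [2, -5]
add → [-3]
neg → [3]
4   → [3, 4]
-33 → [3, 4, -33]
7   → [3, 4, -33, 7]
neg → [3, 4, -33, -7]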